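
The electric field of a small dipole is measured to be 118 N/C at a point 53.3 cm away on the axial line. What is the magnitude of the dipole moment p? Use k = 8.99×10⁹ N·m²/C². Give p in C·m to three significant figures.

p ≈ 9.94×10⁻¹⁰ C·m

On axis E = 2kp/r³, so p = Er³/(2k).
p = (118)·(0.533)³ / (2·8.99×10⁹) = 9.937×10⁻¹⁰ C·m.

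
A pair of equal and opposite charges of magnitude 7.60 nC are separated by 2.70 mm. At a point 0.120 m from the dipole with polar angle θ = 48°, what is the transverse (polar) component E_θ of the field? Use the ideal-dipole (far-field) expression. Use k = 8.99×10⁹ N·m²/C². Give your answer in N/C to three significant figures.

Dipole moment p = qd = (7.60×10⁻⁹ C)(0.00270 m) = 2.052×10⁻¹¹ C·m.
For a dipole, E_θ = (kp sinθ)/r³.
kp/r³ = (8.99×10⁹)(2.052×10⁻¹¹)/(0.120)³ = 106.8 N/C.
E_θ = 106.8·sin48° = 79.34 N/C.

E_θ ≈ 79.3 N/C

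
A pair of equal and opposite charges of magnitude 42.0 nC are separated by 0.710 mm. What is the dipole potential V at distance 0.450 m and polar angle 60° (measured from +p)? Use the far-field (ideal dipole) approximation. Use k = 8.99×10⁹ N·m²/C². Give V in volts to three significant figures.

V ≈ 0.662 V

Dipole moment p = qd = (4.20×10⁻⁸ C)(7.10×10⁻⁴ m) = 2.982×10⁻¹¹ C·m.
The dipole potential is V = kp cosθ / r².
V = (8.99×10⁹)(2.982×10⁻¹¹)·cos60° / (0.450)² = 0.6619 V.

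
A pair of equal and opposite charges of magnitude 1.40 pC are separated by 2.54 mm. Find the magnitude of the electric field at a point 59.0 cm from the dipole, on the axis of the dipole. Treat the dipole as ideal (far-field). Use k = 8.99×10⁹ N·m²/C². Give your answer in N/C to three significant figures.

E ≈ 3.11×10⁻⁴ N/C

Dipole moment p = qd = (1.40×10⁻¹² C)(0.00254 m) = 3.556×10⁻¹⁵ C·m.
On the dipole axis E = 2kp/r³.
E = 2·(8.99×10⁹)(3.556×10⁻¹⁵) / (0.590)³ = 3.113×10⁻⁴ N/C.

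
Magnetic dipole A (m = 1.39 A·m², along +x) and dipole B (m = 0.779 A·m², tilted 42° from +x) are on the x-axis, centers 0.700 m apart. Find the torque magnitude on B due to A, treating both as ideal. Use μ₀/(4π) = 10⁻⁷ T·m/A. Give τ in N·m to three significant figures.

Dipole B is on the axis of dipole A, so B₁ there is axial: B₁ = (μ₀/4π)·2m₁/r³ along +x.
B₁ = 2(10⁻⁷)(1.39)/(0.700)³ = 8.105×10⁻⁷ T.
τ = m₂ B₁ sinθ.
τ = (0.779)(8.105×10⁻⁷)·sin42° = 4.225×10⁻⁷ N·m.

τ ≈ 4.22×10⁻⁷ N·m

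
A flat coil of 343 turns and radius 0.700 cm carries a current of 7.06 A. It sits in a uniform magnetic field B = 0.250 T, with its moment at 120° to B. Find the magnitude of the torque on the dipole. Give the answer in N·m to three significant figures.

τ ≈ 0.0807 N·m

m = NIA = NIπa² = 343·(7.06)·π·(0.00700)² = 0.3728 A·m².
Torque on a magnetic dipole: τ = mB sinθ.
τ = (0.3728)(0.250)·sin120° = 0.08071 N·m.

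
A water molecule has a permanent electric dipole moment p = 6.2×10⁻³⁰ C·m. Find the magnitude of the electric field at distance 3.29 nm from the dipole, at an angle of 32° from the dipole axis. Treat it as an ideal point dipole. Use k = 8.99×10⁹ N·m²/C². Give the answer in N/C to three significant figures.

At angle θ the dipole field magnitude is E = (kp/r³)·√(1 + 3cos²θ).
kp/r³ = (8.99×10⁹)(6.20×10⁻³⁰) / (3.29×10⁻⁹)³ = 1.565×10⁶ N/C.
√(1 + 3cos²32°) = √(1 + 3·0.7192) = √3.1576 ≈ 1.7770.
E ≈ 1.565×10⁶ × 1.777 = 2.781×10⁶ N/C.

E ≈ 2.78×10⁶ N/C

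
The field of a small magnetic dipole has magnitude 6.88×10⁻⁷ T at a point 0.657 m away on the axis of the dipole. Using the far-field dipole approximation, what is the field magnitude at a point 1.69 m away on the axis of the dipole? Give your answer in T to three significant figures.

B ≈ 4.04×10⁻⁸ T

Dipole fields scale as 1/r³ in the far field; the geometry is the same at both points.
B₂ = B₁ · (r₁/r₂)³ = 6.88×10⁻⁷ · (0.657/1.69)³.
(r₁/r₂)³ = (0.3888)³ = 0.05875.
B₂ ≈ 4.042×10⁻⁸ T.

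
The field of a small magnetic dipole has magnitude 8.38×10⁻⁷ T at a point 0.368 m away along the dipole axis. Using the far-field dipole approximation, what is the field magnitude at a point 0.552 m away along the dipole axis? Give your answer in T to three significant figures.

Dipole fields scale as 1/r³ in the far field; the geometry is the same at both points.
B₂ = B₁ · (r₁/r₂)³ = 8.38×10⁻⁷ · (0.368/0.552)³.
(r₁/r₂)³ = (0.6667)³ = 0.2963.
B₂ ≈ 2.483×10⁻⁷ T.

B ≈ 2.48×10⁻⁷ T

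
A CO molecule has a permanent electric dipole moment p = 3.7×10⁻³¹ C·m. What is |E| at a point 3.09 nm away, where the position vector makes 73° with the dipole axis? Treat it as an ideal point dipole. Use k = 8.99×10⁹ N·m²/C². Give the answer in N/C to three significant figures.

E ≈ 1.26×10⁵ N/C

At angle θ the dipole field magnitude is E = (kp/r³)·√(1 + 3cos²θ).
kp/r³ = (8.99×10⁹)(3.70×10⁻³¹) / (3.09×10⁻⁹)³ = 1.127×10⁵ N/C.
√(1 + 3cos²73°) = √(1 + 3·0.0855) = √1.2564 ≈ 1.1209.
E ≈ 1.127×10⁵ × 1.121 = 1.264×10⁵ N/C.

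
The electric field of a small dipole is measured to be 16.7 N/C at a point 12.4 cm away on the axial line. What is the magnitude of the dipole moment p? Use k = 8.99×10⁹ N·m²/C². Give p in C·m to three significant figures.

p ≈ 1.77×10⁻¹² C·m

On axis E = 2kp/r³, so p = Er³/(2k).
p = (16.7)·(0.124)³ / (2·8.99×10⁹) = 1.771×10⁻¹² C·m.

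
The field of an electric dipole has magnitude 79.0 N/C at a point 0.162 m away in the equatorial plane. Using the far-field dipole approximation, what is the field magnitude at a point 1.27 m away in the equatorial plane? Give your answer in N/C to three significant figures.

Dipole fields scale as 1/r³ in the far field; the geometry is the same at both points.
E₂ = E₁ · (r₁/r₂)³ = 79.0 · (0.162/1.27)³.
(r₁/r₂)³ = (0.1276)³ = 0.002076.
E₂ ≈ 0.1640 N/C.

E ≈ 0.164 N/C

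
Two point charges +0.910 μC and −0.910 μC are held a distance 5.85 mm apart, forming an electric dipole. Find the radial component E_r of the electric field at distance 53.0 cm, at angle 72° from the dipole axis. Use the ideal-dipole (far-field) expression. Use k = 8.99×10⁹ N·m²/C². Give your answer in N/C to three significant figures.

E_r ≈ 199 N/C

Dipole moment p = qd = (9.10×10⁻⁷ C)(0.00585 m) = 5.324×10⁻⁹ C·m.
For a dipole, E_r = (2kp cosθ)/r³.
kp/r³ = (8.99×10⁹)(5.324×10⁻⁹)/(0.530)³ = 321.5 N/C.
E_r = 2·321.5·cos72° = 198.7 N/C.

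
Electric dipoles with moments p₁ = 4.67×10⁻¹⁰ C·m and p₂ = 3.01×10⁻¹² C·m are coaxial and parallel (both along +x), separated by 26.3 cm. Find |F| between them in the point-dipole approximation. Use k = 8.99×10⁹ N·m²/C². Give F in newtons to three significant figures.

On-axis field of dipole 1 at distance r: E = 2kp₁/r³. Force on dipole 2 is F = p₂·dE/dr (gradient along axis).
dE/dr = −6kp₁/r⁴, so |F| = 6kp₁p₂/r⁴ (attractive for aligned moments).
F = 6(8.99×10⁹)(4.67×10⁻¹⁰)(3.01×10⁻¹²)/(0.263)⁴ = 1.585×10⁻⁸ N.

F ≈ 1.58×10⁻⁸ N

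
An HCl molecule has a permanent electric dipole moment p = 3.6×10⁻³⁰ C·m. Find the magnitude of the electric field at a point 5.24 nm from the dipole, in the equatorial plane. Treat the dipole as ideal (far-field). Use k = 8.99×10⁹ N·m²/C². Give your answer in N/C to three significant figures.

E ≈ 2.25×10⁵ N/C

In the equatorial plane E = kp/r³.
E = (8.99×10⁹)(3.60×10⁻³⁰) / (5.24×10⁻⁹)³ = 2.249×10⁵ N/C.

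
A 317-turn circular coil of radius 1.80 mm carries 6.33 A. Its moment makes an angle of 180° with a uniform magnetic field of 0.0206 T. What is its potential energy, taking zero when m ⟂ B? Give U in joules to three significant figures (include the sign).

m = NIA = NIπa² = 317·(6.33)·π·(0.00180)² = 0.02042 A·m².
U = −m·B = −mB cosθ.
U = −(0.02042)(0.0206)·cos180° = 4.207×10⁻⁴ J.

U ≈ 4.21×10⁻⁴ J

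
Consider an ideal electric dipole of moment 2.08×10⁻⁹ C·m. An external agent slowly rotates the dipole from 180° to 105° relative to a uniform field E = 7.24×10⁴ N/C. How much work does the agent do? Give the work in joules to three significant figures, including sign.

W ≈ -1.12×10⁻⁴ J

W_ext = ΔU = U(θ₂) − U(θ₁) = −pE cosθ₂ − (−pE cosθ₁) = pE(cosθ₁ − cosθ₂).
W = (2.08×10⁻⁹)(7.24×10⁴)·(cos180° − cos105°) = (1.506×10⁻⁴)·(-0.7412) = -1.116×10⁻⁴ J.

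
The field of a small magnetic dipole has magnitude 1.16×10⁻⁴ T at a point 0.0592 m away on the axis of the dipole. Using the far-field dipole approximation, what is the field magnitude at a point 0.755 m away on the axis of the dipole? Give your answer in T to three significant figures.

B ≈ 5.59×10⁻⁸ T

Dipole fields scale as 1/r³ in the far field; the geometry is the same at both points.
B₂ = B₁ · (r₁/r₂)³ = 1.16×10⁻⁴ · (0.0592/0.755)³.
(r₁/r₂)³ = (0.07841)³ = 0.0004821.
B₂ ≈ 5.592×10⁻⁸ T.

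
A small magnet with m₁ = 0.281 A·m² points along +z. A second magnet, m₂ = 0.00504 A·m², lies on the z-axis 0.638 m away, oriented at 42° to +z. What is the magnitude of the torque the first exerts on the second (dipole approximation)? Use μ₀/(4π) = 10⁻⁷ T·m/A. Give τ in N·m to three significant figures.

τ ≈ 7.30×10⁻¹⁰ N·m

Dipole B is on the axis of dipole A, so B₁ there is axial: B₁ = (μ₀/4π)·2m₁/r³ along +z.
B₁ = 2(10⁻⁷)(0.281)/(0.638)³ = 2.164×10⁻⁷ T.
τ = m₂ B₁ sinθ.
τ = (0.00504)(2.164×10⁻⁷)·sin42° = 7.298×10⁻¹⁰ N·m.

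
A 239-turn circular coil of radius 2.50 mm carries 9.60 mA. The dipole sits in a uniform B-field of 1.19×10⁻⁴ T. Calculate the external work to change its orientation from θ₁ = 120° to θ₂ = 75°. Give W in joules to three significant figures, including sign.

W ≈ -4.07×10⁻⁹ J

m = NIA = NIπa² = 239·(0.00960)·π·(0.00250)² = 4.505×10⁻⁵ A·m².
W_ext = ΔU = −mB cosθ₂ + mB cosθ₁ = mB(cosθ₁ − cosθ₂).
W = (4.505×10⁻⁵)(1.19×10⁻⁴)·(cos120° − cos75°) = (5.361×10⁻⁹)·(-0.7588) = -4.068×10⁻⁹ J.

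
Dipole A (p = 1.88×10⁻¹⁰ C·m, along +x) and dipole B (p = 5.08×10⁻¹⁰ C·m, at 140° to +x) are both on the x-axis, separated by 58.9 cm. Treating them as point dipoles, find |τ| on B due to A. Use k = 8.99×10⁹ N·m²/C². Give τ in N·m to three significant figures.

The second dipole sits on the axis of the first, so the field there is axial: E₁ = 2kp₁/r³ along +x.
E₁ = 2(8.99×10⁹)(1.88×10⁻¹⁰)/(0.589)³ = 16.54 N/C.
Torque on the second dipole: τ = p₂ E₁ sinθ.
τ = (5.08×10⁻¹⁰)(16.54)·sin140° = 5.402×10⁻⁹ N·m.

τ ≈ 5.40×10⁻⁹ N·m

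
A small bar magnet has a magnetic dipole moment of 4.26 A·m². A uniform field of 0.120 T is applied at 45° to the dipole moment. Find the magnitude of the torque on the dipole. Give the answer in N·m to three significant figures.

Torque on a magnetic dipole: τ = mB sinθ.
τ = (4.26)(0.120)·sin45° = 0.3615 N·m.

τ ≈ 0.361 N·m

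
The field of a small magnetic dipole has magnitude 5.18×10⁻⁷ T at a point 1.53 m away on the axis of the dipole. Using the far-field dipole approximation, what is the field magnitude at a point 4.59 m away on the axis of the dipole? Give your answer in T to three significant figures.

Dipole fields scale as 1/r³ in the far field; the geometry is the same at both points.
B₂ = B₁ · (r₁/r₂)³ = 5.18×10⁻⁷ · (1.53/4.59)³.
(r₁/r₂)³ = (0.3333)³ = 0.03704.
B₂ ≈ 1.919×10⁻⁸ T.

B ≈ 1.92×10⁻⁸ T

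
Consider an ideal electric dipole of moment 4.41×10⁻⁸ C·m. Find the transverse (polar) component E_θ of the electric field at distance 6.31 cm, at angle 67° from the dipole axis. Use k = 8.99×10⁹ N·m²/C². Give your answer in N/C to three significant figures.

E_θ ≈ 1.45×10⁶ N/C

For a dipole, E_θ = (kp sinθ)/r³.
kp/r³ = (8.99×10⁹)(4.41×10⁻⁸)/(0.0631)³ = 1.578×10⁶ N/C.
E_θ = 1.578×10⁶·sin67° = 1.453×10⁶ N/C.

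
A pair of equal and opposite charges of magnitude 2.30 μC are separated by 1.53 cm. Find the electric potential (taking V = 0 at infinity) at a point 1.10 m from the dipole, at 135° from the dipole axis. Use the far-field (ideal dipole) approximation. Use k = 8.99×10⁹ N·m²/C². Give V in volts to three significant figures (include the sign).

Dipole moment p = qd = (2.30×10⁻⁶ C)(0.0153 m) = 3.519×10⁻⁸ C·m.
The dipole potential is V = kp cosθ / r².
V = (8.99×10⁹)(3.519×10⁻⁸)·cos135° / (1.10)² = -184.9 V.

V ≈ -185 V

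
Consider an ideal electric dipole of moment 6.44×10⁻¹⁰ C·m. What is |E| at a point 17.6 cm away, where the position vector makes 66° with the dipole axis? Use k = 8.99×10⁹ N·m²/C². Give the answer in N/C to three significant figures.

At angle θ the dipole field magnitude is E = (kp/r³)·√(1 + 3cos²θ).
kp/r³ = (8.99×10⁹)(6.44×10⁻¹⁰) / (0.176)³ = 1062 N/C.
√(1 + 3cos²66°) = √(1 + 3·0.1654) = √1.4963 ≈ 1.2232.
E ≈ 1062 × 1.223 = 1299 N/C.

E ≈ 1300 N/C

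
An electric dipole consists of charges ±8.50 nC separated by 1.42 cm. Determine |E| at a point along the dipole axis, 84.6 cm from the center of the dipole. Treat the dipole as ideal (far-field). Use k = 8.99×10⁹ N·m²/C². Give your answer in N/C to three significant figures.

Dipole moment p = qd = (8.50×10⁻⁹ C)(0.0142 m) = 1.207×10⁻¹⁰ C·m.
On the dipole axis E = 2kp/r³.
E = 2·(8.99×10⁹)(1.207×10⁻¹⁰) / (0.846)³ = 3.584 N/C.

E ≈ 3.58 N/C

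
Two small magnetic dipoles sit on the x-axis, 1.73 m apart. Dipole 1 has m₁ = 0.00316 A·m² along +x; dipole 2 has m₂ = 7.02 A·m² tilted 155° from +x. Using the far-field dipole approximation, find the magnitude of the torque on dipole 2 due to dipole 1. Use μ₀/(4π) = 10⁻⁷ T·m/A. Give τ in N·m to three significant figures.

Dipole B is on the axis of dipole A, so B₁ there is axial: B₁ = (μ₀/4π)·2m₁/r³ along +x.
B₁ = 2(10⁻⁷)(0.00316)/(1.73)³ = 1.221×10⁻¹⁰ T.
τ = m₂ B₁ sinθ.
τ = (7.02)(1.221×10⁻¹⁰)·sin155° = 3.621×10⁻¹⁰ N·m.

τ ≈ 3.62×10⁻¹⁰ N·m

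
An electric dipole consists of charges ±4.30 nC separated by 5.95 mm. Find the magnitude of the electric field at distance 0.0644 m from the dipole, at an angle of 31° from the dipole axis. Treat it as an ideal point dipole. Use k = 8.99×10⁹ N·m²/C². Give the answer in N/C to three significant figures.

Dipole moment p = qd = (4.30×10⁻⁹ C)(0.00595 m) = 2.559×10⁻¹¹ C·m.
At angle θ the dipole field magnitude is E = (kp/r³)·√(1 + 3cos²θ).
kp/r³ = (8.99×10⁹)(2.559×10⁻¹¹) / (0.0644)³ = 861.3 N/C.
√(1 + 3cos²31°) = √(1 + 3·0.7347) = √3.2042 ≈ 1.7900.
E ≈ 861.3 × 1.790 = 1542 N/C.

E ≈ 1540 N/C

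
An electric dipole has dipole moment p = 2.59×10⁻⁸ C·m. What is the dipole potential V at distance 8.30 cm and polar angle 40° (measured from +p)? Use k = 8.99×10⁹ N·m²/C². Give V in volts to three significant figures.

The dipole potential is V = kp cosθ / r².
V = (8.99×10⁹)(2.59×10⁻⁸)·cos40° / (0.0830)² = 2.589×10⁴ V.

V ≈ 2.59×10⁴ V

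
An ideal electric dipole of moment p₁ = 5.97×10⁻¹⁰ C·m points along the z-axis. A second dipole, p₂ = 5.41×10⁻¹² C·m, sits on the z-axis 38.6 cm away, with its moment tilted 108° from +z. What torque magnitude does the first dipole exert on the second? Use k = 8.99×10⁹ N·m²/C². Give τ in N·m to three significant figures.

τ ≈ 9.60×10⁻¹⁰ N·m

The second dipole sits on the axis of the first, so the field there is axial: E₁ = 2kp₁/r³ along +z.
E₁ = 2(8.99×10⁹)(5.97×10⁻¹⁰)/(0.386)³ = 186.6 N/C.
Torque on the second dipole: τ = p₂ E₁ sinθ.
τ = (5.41×10⁻¹²)(186.6)·sin108° = 9.603×10⁻¹⁰ N·m.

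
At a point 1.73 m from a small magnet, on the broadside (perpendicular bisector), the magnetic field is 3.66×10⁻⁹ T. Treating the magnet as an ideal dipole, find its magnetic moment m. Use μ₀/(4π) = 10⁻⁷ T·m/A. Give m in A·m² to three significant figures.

m ≈ 0.190 A·m²

In the equatorial plane B = (μ₀/4π)·m/r³, so m = Br³·4π/(μ₀).
m = (3.66×10⁻⁹)·(1.73)³ / (10⁻⁷) = 0.1895 A·m².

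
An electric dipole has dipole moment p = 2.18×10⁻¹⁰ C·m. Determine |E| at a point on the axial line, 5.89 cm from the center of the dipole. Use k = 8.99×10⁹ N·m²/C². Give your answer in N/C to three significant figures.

E ≈ 1.92×10⁴ N/C

On the dipole axis E = 2kp/r³.
E = 2·(8.99×10⁹)(2.18×10⁻¹⁰) / (0.0589)³ = 1.918×10⁴ N/C.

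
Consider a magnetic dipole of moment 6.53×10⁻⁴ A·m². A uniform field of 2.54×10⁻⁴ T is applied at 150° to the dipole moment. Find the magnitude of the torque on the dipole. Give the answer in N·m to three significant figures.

τ ≈ 8.29×10⁻⁸ N·m

Torque on a magnetic dipole: τ = mB sinθ.
τ = (6.53×10⁻⁴)(2.54×10⁻⁴)·sin150° = 8.293×10⁻⁸ N·m.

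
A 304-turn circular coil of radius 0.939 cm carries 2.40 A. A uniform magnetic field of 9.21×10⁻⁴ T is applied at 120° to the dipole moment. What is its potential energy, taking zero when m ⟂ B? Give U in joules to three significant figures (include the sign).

m = NIA = NIπa² = 304·(2.40)·π·(0.00939)² = 0.2021 A·m².
U = −m·B = −mB cosθ.
U = −(0.2021)(9.21×10⁻⁴)·cos120° = 9.307×10⁻⁵ J.

U ≈ 9.31×10⁻⁵ J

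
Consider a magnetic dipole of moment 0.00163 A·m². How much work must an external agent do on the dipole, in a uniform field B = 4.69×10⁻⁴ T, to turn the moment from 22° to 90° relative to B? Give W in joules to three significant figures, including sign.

W ≈ 7.09×10⁻⁷ J

W_ext = ΔU = −mB cosθ₂ + mB cosθ₁ = mB(cosθ₁ − cosθ₂).
W = (0.00163)(4.69×10⁻⁴)·(cos22° − cos90°) = (7.645×10⁻⁷)·(+0.9272) = 7.088×10⁻⁷ J.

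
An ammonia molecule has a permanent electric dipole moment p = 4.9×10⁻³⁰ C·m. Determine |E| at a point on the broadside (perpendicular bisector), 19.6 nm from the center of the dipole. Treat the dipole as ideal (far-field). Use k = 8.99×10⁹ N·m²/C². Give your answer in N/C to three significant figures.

E ≈ 5850 N/C

On the perpendicular bisector E = kp/r³ (half the axial value at the same distance).
E = (8.99×10⁹)(4.90×10⁻³⁰) / (1.96×10⁻⁸)³ = 5850 N/C.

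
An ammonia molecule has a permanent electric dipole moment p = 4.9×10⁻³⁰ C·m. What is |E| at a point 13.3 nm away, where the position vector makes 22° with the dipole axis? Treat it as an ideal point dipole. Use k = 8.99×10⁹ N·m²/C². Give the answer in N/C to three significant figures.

E ≈ 3.54×10⁴ N/C

At angle θ the dipole field magnitude is E = (kp/r³)·√(1 + 3cos²θ).
kp/r³ = (8.99×10⁹)(4.90×10⁻³⁰) / (1.33×10⁻⁸)³ = 1.872×10⁴ N/C.
√(1 + 3cos²22°) = √(1 + 3·0.8597) = √3.5790 ≈ 1.8918.
E ≈ 1.872×10⁴ × 1.892 = 3.542×10⁴ N/C.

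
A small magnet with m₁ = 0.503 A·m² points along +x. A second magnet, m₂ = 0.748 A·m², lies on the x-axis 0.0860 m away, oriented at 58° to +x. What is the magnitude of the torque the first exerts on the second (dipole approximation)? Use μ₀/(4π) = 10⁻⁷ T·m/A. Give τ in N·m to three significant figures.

τ ≈ 1.00×10⁻⁴ N·m

Dipole B is on the axis of dipole A, so B₁ there is axial: B₁ = (μ₀/4π)·2m₁/r³ along +x.
B₁ = 2(10⁻⁷)(0.503)/(0.0860)³ = 1.582×10⁻⁴ T.
τ = m₂ B₁ sinθ.
τ = (0.748)(1.582×10⁻⁴)·sin58° = 1.003×10⁻⁴ N·m.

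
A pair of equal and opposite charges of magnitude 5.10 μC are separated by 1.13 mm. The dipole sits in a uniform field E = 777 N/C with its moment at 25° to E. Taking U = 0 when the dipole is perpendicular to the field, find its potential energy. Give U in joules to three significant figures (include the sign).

Dipole moment p = qd = (5.10×10⁻⁶ C)(0.00113 m) = 5.763×10⁻⁹ C·m.
U = −p·E = −pE cosθ.
U = −(5.763×10⁻⁹)(777)·cos25° = -4.058×10⁻⁶ J.

U ≈ -4.06×10⁻⁶ J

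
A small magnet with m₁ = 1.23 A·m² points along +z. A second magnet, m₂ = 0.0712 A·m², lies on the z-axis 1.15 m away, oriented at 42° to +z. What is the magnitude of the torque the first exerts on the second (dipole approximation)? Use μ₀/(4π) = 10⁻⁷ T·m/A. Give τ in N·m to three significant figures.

Dipole B is on the axis of dipole A, so B₁ there is axial: B₁ = (μ₀/4π)·2m₁/r³ along +z.
B₁ = 2(10⁻⁷)(1.23)/(1.15)³ = 1.617×10⁻⁷ T.
τ = m₂ B₁ sinθ.
τ = (0.0712)(1.617×10⁻⁷)·sin42° = 7.706×10⁻⁹ N·m.

τ ≈ 7.71×10⁻⁹ N·m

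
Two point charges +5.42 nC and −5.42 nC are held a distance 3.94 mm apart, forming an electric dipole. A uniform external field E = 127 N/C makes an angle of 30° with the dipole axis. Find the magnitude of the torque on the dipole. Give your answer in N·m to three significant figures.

τ ≈ 1.36×10⁻⁹ N·m

Dipole moment p = qd = (5.42×10⁻⁹ C)(0.00394 m) = 2.135×10⁻¹¹ C·m.
Torque on an electric dipole: τ = pE sinθ.
τ = (2.135×10⁻¹¹)(127)·sin30° = 1.356×10⁻⁹ N·m.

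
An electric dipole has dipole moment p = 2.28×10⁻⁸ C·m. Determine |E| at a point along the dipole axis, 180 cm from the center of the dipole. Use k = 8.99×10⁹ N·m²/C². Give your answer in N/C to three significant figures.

E ≈ 70.3 N/C

On the dipole axis E = 2kp/r³.
E = 2·(8.99×10⁹)(2.28×10⁻⁸) / (1.80)³ = 70.29 N/C.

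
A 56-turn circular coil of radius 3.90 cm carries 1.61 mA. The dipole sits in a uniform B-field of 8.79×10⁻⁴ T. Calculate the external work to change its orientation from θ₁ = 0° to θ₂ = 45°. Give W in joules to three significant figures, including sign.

m = NIA = NIπa² = 56·(0.00161)·π·(0.0390)² = 4.308×10⁻⁴ A·m².
W_ext = ΔU = −mB cosθ₂ + mB cosθ₁ = mB(cosθ₁ − cosθ₂).
W = (4.308×10⁻⁴)(8.79×10⁻⁴)·(cos0° − cos45°) = (3.787×10⁻⁷)·(+0.2929) = 1.109×10⁻⁷ J.

W ≈ 1.11×10⁻⁷ J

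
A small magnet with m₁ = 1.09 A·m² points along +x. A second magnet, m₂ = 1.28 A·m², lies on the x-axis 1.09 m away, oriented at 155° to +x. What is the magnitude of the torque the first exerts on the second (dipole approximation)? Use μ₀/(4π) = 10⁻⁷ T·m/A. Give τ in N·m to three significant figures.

Dipole B is on the axis of dipole A, so B₁ there is axial: B₁ = (μ₀/4π)·2m₁/r³ along +x.
B₁ = 2(10⁻⁷)(1.09)/(1.09)³ = 1.683×10⁻⁷ T.
τ = m₂ B₁ sinθ.
τ = (1.28)(1.683×10⁻⁷)·sin155° = 9.106×10⁻⁸ N·m.

τ ≈ 9.11×10⁻⁸ N·m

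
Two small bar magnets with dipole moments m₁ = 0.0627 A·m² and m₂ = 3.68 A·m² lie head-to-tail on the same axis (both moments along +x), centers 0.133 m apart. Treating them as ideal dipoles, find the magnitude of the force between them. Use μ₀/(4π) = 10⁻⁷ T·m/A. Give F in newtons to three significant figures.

F ≈ 4.42×10⁻⁴ N

On-axis B of dipole 1: B = (μ₀/4π)·2m₁/r³. Force on dipole 2: F = m₂·dB/dr.
dB/dr = −(μ₀/4π)·6m₁/r⁴, so |F| = (μ₀/4π)·6m₁m₂/r⁴.
F = 6(10⁻⁷)(0.0627)(3.68)/(0.133)⁴ = 4.424×10⁻⁴ N.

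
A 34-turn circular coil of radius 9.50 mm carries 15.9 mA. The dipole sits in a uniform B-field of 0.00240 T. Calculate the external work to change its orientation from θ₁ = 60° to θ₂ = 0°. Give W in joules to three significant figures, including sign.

W ≈ -1.84×10⁻⁷ J

m = NIA = NIπa² = 34·(0.0159)·π·(0.00950)² = 1.533×10⁻⁴ A·m².
W_ext = ΔU = −mB cosθ₂ + mB cosθ₁ = mB(cosθ₁ − cosθ₂).
W = (1.533×10⁻⁴)(0.00240)·(cos60° − cos0°) = (3.679×10⁻⁷)·(-0.5000) = -1.840×10⁻⁷ J.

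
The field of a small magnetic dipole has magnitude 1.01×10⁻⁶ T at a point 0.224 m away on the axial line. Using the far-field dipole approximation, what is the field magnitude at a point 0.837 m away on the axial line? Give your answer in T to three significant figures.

Dipole fields scale as 1/r³ in the far field; the geometry is the same at both points.
B₂ = B₁ · (r₁/r₂)³ = 1.01×10⁻⁶ · (0.224/0.837)³.
(r₁/r₂)³ = (0.2676)³ = 0.01917.
B₂ ≈ 1.936×10⁻⁸ T.

B ≈ 1.94×10⁻⁸ T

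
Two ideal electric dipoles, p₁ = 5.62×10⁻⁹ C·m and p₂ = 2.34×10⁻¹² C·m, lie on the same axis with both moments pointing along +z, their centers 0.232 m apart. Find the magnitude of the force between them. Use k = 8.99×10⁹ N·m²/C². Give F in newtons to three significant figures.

On-axis field of dipole 1 at distance r: E = 2kp₁/r³. Force on dipole 2 is F = p₂·dE/dr (gradient along axis).
dE/dr = −6kp₁/r⁴, so |F| = 6kp₁p₂/r⁴ (attractive for aligned moments).
F = 6(8.99×10⁹)(5.62×10⁻⁹)(2.34×10⁻¹²)/(0.232)⁴ = 2.449×10⁻⁷ N.

F ≈ 2.45×10⁻⁷ N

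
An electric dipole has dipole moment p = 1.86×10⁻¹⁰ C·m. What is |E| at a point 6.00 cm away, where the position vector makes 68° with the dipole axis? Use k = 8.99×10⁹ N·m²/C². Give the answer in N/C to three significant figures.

E ≈ 9230 N/C

At angle θ the dipole field magnitude is E = (kp/r³)·√(1 + 3cos²θ).
kp/r³ = (8.99×10⁹)(1.86×10⁻¹⁰) / (0.0600)³ = 7741 N/C.
√(1 + 3cos²68°) = √(1 + 3·0.1403) = √1.4210 ≈ 1.1921.
E ≈ 7741 × 1.192 = 9228 N/C.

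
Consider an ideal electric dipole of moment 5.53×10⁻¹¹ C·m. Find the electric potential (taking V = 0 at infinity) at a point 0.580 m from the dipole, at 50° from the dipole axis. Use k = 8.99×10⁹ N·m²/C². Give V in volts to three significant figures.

V ≈ 0.950 V

The dipole potential is V = kp cosθ / r².
V = (8.99×10⁹)(5.53×10⁻¹¹)·cos50° / (0.580)² = 0.9499 V.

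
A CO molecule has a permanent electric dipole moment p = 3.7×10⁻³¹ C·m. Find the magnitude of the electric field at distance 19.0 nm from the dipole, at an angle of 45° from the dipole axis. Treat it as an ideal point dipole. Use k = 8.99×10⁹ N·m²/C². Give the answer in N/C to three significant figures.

At angle θ the dipole field magnitude is E = (kp/r³)·√(1 + 3cos²θ).
kp/r³ = (8.99×10⁹)(3.70×10⁻³¹) / (1.90×10⁻⁸)³ = 485.0 N/C.
√(1 + 3cos²45°) = √(1 + 3·0.5000) = √2.5000 ≈ 1.5811.
E ≈ 485.0 × 1.581 = 766.8 N/C.

E ≈ 767 N/C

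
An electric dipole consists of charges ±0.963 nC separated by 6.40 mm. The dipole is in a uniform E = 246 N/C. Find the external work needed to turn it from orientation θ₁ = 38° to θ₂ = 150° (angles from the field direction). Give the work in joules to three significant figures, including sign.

W ≈ 2.51×10⁻⁹ J

Dipole moment p = qd = (9.63×10⁻¹⁰ C)(0.00640 m) = 6.163×10⁻¹² C·m.
W_ext = ΔU = U(θ₂) − U(θ₁) = −pE cosθ₂ − (−pE cosθ₁) = pE(cosθ₁ − cosθ₂).
W = (6.163×10⁻¹²)(246)·(cos38° − cos150°) = (1.516×10⁻⁹)·(+1.6540) = 2.508×10⁻⁹ J.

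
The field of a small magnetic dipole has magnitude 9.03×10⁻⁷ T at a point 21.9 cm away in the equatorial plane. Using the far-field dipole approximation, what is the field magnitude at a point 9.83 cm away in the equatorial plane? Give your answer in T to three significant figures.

B ≈ 9.99×10⁻⁶ T

Dipole fields scale as 1/r³ in the far field; the geometry is the same at both points.
B₂ = B₁ · (r₁/r₂)³ = 9.03×10⁻⁷ · (21.9/9.83)³.
(r₁/r₂)³ = (2.228)³ = 11.06.
B₂ ≈ 9.985×10⁻⁶ T.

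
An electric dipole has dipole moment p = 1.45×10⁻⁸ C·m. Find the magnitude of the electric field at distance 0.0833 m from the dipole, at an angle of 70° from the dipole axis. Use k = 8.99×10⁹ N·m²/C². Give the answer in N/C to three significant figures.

E ≈ 2.62×10⁵ N/C

At angle θ the dipole field magnitude is E = (kp/r³)·√(1 + 3cos²θ).
kp/r³ = (8.99×10⁹)(1.45×10⁻⁸) / (0.0833)³ = 2.255×10⁵ N/C.
√(1 + 3cos²70°) = √(1 + 3·0.1170) = √1.3509 ≈ 1.1623.
E ≈ 2.255×10⁵ × 1.162 = 2.621×10⁵ N/C.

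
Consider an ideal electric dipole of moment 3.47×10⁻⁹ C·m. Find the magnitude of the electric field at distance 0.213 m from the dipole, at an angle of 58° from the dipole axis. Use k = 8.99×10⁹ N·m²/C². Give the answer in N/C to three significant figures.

At angle θ the dipole field magnitude is E = (kp/r³)·√(1 + 3cos²θ).
kp/r³ = (8.99×10⁹)(3.47×10⁻⁹) / (0.213)³ = 3228 N/C.
√(1 + 3cos²58°) = √(1 + 3·0.2808) = √1.8424 ≈ 1.3574.
E ≈ 3228 × 1.357 = 4382 N/C.

E ≈ 4380 N/C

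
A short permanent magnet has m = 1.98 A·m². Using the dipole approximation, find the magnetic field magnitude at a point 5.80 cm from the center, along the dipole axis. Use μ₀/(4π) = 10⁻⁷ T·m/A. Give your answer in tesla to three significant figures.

B ≈ 0.00203 T

On axis B = (μ₀/4π)·2m/r³.
B = 2·(10⁻⁷)·(1.98) / (0.0580)³ = 0.002030 T.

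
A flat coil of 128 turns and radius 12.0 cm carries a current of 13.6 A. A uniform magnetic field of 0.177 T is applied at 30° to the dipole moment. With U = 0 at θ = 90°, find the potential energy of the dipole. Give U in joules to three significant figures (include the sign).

U ≈ -12.1 J

m = NIA = NIπa² = 128·(13.6)·π·(0.120)² = 78.75 A·m².
U = −m·B = −mB cosθ.
U = −(78.75)(0.177)·cos30° = -12.07 J.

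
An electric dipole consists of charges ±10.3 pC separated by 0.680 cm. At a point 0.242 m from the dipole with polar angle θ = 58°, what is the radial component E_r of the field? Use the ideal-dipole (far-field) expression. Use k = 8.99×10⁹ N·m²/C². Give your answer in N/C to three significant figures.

Dipole moment p = qd = (1.03×10⁻¹¹ C)(0.00680 m) = 7.004×10⁻¹⁴ C·m.
For a dipole, E_r = (2kp cosθ)/r³.
kp/r³ = (8.99×10⁹)(7.004×10⁻¹⁴)/(0.242)³ = 0.04443 N/C.
E_r = 2·0.04443·cos58° = 0.04709 N/C.

E_r ≈ 0.0471 N/C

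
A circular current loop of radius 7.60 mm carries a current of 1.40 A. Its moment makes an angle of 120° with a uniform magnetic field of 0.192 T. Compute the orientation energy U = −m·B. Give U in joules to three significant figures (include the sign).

U ≈ 2.44×10⁻⁵ J

Magnetic moment m = IA = Iπa² = (1.40)·π·(0.00760)² = 2.54×10⁻⁴ A·m².
U = −m·B = −mB cosθ.
U = −(2.54×10⁻⁴)(0.192)·cos120° = 2.438×10⁻⁵ J.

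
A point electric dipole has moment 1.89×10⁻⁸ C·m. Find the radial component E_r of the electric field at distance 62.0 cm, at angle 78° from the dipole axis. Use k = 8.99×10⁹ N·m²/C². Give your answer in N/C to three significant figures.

For a dipole, E_r = (2kp cosθ)/r³.
kp/r³ = (8.99×10⁹)(1.89×10⁻⁸)/(0.620)³ = 712.9 N/C.
E_r = 2·712.9·cos78° = 296.5 N/C.

E_r ≈ 296 N/C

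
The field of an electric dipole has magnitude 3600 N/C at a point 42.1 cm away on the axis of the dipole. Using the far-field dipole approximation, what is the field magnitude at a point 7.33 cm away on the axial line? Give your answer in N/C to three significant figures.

E ≈ 6.82×10⁵ N/C

Dipole fields scale as 1/r³ in the far field; the geometry is the same at both points.
E₂ = E₁ · (r₁/r₂)³ = 3600 · (42.1/7.33)³.
(r₁/r₂)³ = (5.744)³ = 189.5.
E₂ ≈ 6.821×10⁵ N/C.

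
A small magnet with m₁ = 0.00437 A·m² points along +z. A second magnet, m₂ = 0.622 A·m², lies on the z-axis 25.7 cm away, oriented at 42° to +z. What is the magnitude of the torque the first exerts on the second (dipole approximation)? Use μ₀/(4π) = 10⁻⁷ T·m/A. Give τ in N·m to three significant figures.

Dipole B is on the axis of dipole A, so B₁ there is axial: B₁ = (μ₀/4π)·2m₁/r³ along +z.
B₁ = 2(10⁻⁷)(0.00437)/(0.257)³ = 5.149×10⁻⁸ T.
τ = m₂ B₁ sinθ.
τ = (0.622)(5.149×10⁻⁸)·sin42° = 2.143×10⁻⁸ N·m.

τ ≈ 2.14×10⁻⁸ N·m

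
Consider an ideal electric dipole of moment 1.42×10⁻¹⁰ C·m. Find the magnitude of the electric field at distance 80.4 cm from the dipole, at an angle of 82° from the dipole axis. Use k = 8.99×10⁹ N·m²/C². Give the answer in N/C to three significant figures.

E ≈ 2.53 N/C

At angle θ the dipole field magnitude is E = (kp/r³)·√(1 + 3cos²θ).
kp/r³ = (8.99×10⁹)(1.42×10⁻¹⁰) / (0.804)³ = 2.456 N/C.
√(1 + 3cos²82°) = √(1 + 3·0.0194) = √1.0581 ≈ 1.0286.
E ≈ 2.456 × 1.029 = 2.527 N/C.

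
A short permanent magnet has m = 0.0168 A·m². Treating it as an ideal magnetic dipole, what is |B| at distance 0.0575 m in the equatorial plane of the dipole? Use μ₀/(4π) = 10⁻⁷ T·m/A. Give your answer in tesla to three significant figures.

B ≈ 8.84×10⁻⁶ T

In the equatorial plane B = (μ₀/4π)·m/r³ (half the axial value).
B = (10⁻⁷)·(0.0168) / (0.0575)³ = 8.837×10⁻⁶ T.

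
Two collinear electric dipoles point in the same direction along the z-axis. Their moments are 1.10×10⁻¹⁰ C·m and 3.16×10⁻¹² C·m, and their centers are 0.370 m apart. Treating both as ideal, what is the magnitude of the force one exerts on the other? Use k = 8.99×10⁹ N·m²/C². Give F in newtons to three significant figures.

On-axis field of dipole 1 at distance r: E = 2kp₁/r³. Force on dipole 2 is F = p₂·dE/dr (gradient along axis).
dE/dr = −6kp₁/r⁴, so |F| = 6kp₁p₂/r⁴ (attractive for aligned moments).
F = 6(8.99×10⁹)(1.10×10⁻¹⁰)(3.16×10⁻¹²)/(0.370)⁴ = 1.000×10⁻⁹ N.

F ≈ 1.00×10⁻⁹ N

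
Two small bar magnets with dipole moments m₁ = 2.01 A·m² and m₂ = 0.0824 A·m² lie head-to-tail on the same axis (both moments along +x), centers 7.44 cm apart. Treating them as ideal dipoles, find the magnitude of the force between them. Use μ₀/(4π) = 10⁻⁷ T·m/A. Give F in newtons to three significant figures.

On-axis B of dipole 1: B = (μ₀/4π)·2m₁/r³. Force on dipole 2: F = m₂·dB/dr.
dB/dr = −(μ₀/4π)·6m₁/r⁴, so |F| = (μ₀/4π)·6m₁m₂/r⁴.
F = 6(10⁻⁷)(2.01)(0.0824)/(0.0744)⁴ = 0.003243 N.

F ≈ 0.00324 N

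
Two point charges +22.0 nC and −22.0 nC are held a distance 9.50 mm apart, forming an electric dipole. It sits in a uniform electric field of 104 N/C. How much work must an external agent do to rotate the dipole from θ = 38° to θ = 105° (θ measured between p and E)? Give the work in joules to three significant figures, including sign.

Dipole moment p = qd = (2.20×10⁻⁸ C)(0.00950 m) = 2.09×10⁻¹⁰ C·m.
W_ext = ΔU = U(θ₂) − U(θ₁) = −pE cosθ₂ − (−pE cosθ₁) = pE(cosθ₁ − cosθ₂).
W = (2.09×10⁻¹⁰)(104)·(cos38° − cos105°) = (2.174×10⁻⁸)·(+1.0468) = 2.275×10⁻⁸ J.

W ≈ 2.28×10⁻⁸ J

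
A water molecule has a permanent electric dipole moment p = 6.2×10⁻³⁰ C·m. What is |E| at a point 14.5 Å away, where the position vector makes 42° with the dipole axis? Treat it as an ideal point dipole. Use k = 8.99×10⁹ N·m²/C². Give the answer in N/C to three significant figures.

E ≈ 2.98×10⁷ N/C

At angle θ the dipole field magnitude is E = (kp/r³)·√(1 + 3cos²θ).
kp/r³ = (8.99×10⁹)(6.20×10⁻³⁰) / (1.45×10⁻⁹)³ = 1.828×10⁷ N/C.
√(1 + 3cos²42°) = √(1 + 3·0.5523) = √2.6568 ≈ 1.6300.
E ≈ 1.828×10⁷ × 1.630 = 2.980×10⁷ N/C.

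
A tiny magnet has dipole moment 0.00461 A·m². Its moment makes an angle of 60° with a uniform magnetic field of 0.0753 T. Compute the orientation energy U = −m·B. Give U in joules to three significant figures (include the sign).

U = −m·B = −mB cosθ.
U = −(0.00461)(0.0753)·cos60° = -1.736×10⁻⁴ J.

U ≈ -1.74×10⁻⁴ J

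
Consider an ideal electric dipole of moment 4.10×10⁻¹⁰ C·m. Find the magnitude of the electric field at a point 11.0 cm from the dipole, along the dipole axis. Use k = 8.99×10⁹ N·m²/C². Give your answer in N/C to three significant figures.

E ≈ 5540 N/C

On the dipole axis E = 2kp/r³.
E = 2·(8.99×10⁹)(4.10×10⁻¹⁰) / (0.110)³ = 5539 N/C.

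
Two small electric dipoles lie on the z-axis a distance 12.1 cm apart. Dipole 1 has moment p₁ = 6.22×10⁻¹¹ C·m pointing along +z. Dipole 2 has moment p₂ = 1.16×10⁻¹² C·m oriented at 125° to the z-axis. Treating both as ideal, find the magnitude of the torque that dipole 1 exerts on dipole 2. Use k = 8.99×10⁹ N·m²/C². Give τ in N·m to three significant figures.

The second dipole sits on the axis of the first, so the field there is axial: E₁ = 2kp₁/r³ along +z.
E₁ = 2(8.99×10⁹)(6.22×10⁻¹¹)/(0.121)³ = 631.3 N/C.
Torque on the second dipole: τ = p₂ E₁ sinθ.
τ = (1.16×10⁻¹²)(631.3)·sin125° = 5.999×10⁻¹⁰ N·m.

τ ≈ 6.00×10⁻¹⁰ N·m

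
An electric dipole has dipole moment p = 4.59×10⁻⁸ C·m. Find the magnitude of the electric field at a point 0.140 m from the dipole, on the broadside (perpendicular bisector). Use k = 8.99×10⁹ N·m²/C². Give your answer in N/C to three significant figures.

E ≈ 1.50×10⁵ N/C

In the equatorial plane E = kp/r³.
E = (8.99×10⁹)(4.59×10⁻⁸) / (0.140)³ = 1.504×10⁵ N/C.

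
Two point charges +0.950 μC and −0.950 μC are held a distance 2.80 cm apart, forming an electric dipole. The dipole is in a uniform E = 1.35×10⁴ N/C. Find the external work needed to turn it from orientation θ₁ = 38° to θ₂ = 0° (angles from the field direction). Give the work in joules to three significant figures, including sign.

Dipole moment p = qd = (9.50×10⁻⁷ C)(0.0280 m) = 2.66×10⁻⁸ C·m.
W_ext = ΔU = U(θ₂) − U(θ₁) = −pE cosθ₂ − (−pE cosθ₁) = pE(cosθ₁ − cosθ₂).
W = (2.66×10⁻⁸)(1.35×10⁴)·(cos38° − cos0°) = (3.591×10⁻⁴)·(-0.2120) = -7.613×10⁻⁵ J.

W ≈ -7.61×10⁻⁵ J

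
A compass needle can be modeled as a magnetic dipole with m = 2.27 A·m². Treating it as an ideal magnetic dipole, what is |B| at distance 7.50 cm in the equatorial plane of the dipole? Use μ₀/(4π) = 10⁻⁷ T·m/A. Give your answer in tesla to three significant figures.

B ≈ 5.38×10⁻⁴ T

In the equatorial plane B = (μ₀/4π)·m/r³ (half the axial value).
B = (10⁻⁷)·(2.27) / (0.0750)³ = 5.381×10⁻⁴ T.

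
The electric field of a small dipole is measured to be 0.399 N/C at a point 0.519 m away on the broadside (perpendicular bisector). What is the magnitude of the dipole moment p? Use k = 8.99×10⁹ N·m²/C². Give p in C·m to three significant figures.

In the equatorial plane E = kp/r³, so p = Er³/(k).
p = (0.399)·(0.519)³ / (8.99×10⁹) = 6.205×10⁻¹² C·m.

p ≈ 6.20×10⁻¹² C·m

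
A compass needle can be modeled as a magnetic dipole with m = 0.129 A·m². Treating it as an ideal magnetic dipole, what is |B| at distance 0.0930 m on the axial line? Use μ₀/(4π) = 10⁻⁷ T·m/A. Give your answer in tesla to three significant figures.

On axis B = (μ₀/4π)·2m/r³.
B = 2·(10⁻⁷)·(0.129) / (0.0930)³ = 3.208×10⁻⁵ T.

B ≈ 3.21×10⁻⁵ T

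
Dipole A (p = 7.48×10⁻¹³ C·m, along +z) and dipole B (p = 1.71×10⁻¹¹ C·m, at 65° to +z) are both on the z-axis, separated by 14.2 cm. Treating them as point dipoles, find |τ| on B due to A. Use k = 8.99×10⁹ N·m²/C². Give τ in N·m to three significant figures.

The second dipole sits on the axis of the first, so the field there is axial: E₁ = 2kp₁/r³ along +z.
E₁ = 2(8.99×10⁹)(7.48×10⁻¹³)/(0.142)³ = 4.697 N/C.
Torque on the second dipole: τ = p₂ E₁ sinθ.
τ = (1.71×10⁻¹¹)(4.697)·sin65° = 7.279×10⁻¹¹ N·m.

τ ≈ 7.28×10⁻¹¹ N·m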